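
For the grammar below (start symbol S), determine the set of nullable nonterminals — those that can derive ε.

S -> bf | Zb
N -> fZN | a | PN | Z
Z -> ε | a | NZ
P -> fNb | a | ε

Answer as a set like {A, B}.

Directly nullable (have an ε-rule): {P, Z}.
N is nullable via N -> Z (every symbol on the right is already known nullable).
Not nullable: S — each has a terminal in every rule's right-hand side or depends on a non-nullable symbol.

{N, P, Z}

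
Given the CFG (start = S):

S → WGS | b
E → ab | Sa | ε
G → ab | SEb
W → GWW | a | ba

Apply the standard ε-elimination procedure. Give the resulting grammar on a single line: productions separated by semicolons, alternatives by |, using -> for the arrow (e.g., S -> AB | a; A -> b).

S -> b | WGS; E -> Sa | ab; G -> Sb | ab | SEb; W -> a | ba | GWW

Nullable set: {E}.
Drop E -> ε.
G -> SEb: E nullable, giving SEb | Sb.
Unchanged (no nullable symbols): S -> WGS; S -> b; E -> Sa; E -> ab; G -> ab; W -> GWW; W -> a; W -> ba.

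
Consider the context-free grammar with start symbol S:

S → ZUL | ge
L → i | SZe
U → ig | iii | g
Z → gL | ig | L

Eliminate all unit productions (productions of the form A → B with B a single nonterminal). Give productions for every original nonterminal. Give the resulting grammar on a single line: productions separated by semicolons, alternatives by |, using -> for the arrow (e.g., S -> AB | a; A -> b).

Unit productions: Z->L.
Unit pairs (A ⇒* B via units): (Z,L).
S: inherits non-unit rules of {S} → ZUL | ge.
L: inherits non-unit rules of {L} → SZe | i.
U: inherits non-unit rules of {U} → g | ig | iii.
Z: inherits non-unit rules of {L, Z} → SZe | gL | i | ig.

S -> ge | ZUL; L -> i | SZe; U -> g | ig | iii; Z -> i | gL | ig | SZe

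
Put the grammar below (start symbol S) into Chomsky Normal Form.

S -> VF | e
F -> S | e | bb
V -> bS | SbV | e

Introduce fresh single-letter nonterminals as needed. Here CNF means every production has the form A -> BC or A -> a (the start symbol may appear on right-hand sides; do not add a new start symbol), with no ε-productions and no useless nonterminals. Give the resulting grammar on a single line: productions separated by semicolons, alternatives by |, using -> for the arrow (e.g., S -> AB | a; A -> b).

No ε-productions.
After unit-elimination: S -> e | VF; F -> e | VF | bb; V -> e | bS | SbV.
TERM: introduce A -> b and substitute in every rule of length ≥2.
BIN: V -> SAV becomes V -> SB, B -> AV.

S -> e | VF; A -> b; B -> AV; F -> e | AA | VF; V -> e | AS | SB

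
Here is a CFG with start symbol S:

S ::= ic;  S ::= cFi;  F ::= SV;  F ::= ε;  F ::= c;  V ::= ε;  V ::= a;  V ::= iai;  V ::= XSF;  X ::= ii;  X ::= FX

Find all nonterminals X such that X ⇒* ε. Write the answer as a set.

{F, V}

Directly nullable (have an ε-rule): {F, V}.
Not nullable: S, X — each has a terminal in every rule's right-hand side or depends on a non-nullable symbol.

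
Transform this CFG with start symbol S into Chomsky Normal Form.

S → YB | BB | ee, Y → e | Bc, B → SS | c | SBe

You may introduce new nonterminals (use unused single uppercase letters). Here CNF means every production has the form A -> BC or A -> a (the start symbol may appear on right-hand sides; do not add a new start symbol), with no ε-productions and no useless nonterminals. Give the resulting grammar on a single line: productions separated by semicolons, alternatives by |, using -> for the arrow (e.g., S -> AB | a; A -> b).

S -> AA | BB | YB; A -> e; B -> c | SD | SS; C -> c; D -> BA; Y -> e | BC

No ε-productions.
No unit productions to eliminate.
TERM: introduce C -> c, A -> e and substitute in every rule of length ≥2.
BIN: B -> SBA becomes B -> SD, D -> BA.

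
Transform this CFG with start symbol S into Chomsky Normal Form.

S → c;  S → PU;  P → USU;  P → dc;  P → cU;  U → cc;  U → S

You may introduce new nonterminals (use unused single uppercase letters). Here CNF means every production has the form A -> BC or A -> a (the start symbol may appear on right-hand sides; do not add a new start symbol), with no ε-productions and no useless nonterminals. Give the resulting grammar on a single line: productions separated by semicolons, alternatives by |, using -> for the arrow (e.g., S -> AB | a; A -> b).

No ε-productions.
After unit-elimination: S -> c | PU; P -> cU | dc | USU; U -> c | PU | cc.
TERM: introduce A -> c, B -> d and substitute in every rule of length ≥2.
BIN: P -> USU becomes P -> UC, C -> SU.

S -> c | PU; A -> c; B -> d; C -> SU; P -> AU | BA | UC; U -> c | AA | PU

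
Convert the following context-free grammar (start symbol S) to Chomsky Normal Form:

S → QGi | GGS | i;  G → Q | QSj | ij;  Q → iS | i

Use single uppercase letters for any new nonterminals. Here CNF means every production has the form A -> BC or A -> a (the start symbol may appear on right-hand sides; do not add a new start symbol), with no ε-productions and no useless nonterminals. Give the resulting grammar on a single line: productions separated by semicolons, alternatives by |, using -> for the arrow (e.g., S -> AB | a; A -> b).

No ε-productions.
After unit-elimination: S -> i | GGS | QGi; G -> i | iS | ij | QSj; Q -> i | iS.
TERM: introduce B -> i, A -> j and substitute in every rule of length ≥2.
BIN: G -> QSA becomes G -> QC, C -> SA; S -> GGS becomes S -> GD, D -> GS; S -> QGB becomes S -> QE, E -> GB.

S -> i | GD | QE; A -> j; B -> i; C -> SA; D -> GS; E -> GB; G -> i | BA | BS | QC; Q -> i | BS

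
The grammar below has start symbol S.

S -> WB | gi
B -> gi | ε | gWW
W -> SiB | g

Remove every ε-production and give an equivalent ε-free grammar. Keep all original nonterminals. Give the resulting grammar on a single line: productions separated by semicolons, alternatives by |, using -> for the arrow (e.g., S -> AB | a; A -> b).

S -> W | WB | gi; B -> gi | gWW; W -> g | Si | SiB

Nullable set: {B}.
S -> WB: B nullable, giving W | WB.
Drop B -> ε.
W -> SiB: B nullable, giving Si | SiB.
Unchanged (no nullable symbols): S -> gi; B -> gWW; B -> gi; W -> g.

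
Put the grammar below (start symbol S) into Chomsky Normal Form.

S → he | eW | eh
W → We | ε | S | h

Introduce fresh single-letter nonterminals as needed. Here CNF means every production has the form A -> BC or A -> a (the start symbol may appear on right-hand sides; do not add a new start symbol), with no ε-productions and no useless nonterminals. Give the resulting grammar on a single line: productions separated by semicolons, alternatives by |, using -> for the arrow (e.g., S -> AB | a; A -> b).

Nullable: {W}; after ε-elimination: S -> e | eW | eh | he; W -> S | e | h | We.
After unit-elimination: S -> e | eW | eh | he; W -> e | h | We | eW | eh | he.
TERM: introduce A -> e, B -> h and substitute in every rule of length ≥2.

S -> e | AB | AW | BA; A -> e; B -> h; W -> e | h | AB | AW | BA | WA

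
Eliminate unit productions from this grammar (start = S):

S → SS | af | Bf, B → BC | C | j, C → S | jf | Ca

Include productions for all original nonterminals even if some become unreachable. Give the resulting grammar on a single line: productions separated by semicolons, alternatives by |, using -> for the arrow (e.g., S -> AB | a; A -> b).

Unit productions: B->C, C->S.
Unit pairs (A ⇒* B via units): (B,C), (B,S), (C,S).
S: inherits non-unit rules of {S} → Bf | SS | af.
B: inherits non-unit rules of {B, C, S} → BC | Bf | Ca | SS | af | j | jf.
C: inherits non-unit rules of {C, S} → Bf | Ca | SS | af | jf.

S -> Bf | SS | af; B -> j | BC | Bf | Ca | SS | af | jf; C -> Bf | Ca | SS | af | jf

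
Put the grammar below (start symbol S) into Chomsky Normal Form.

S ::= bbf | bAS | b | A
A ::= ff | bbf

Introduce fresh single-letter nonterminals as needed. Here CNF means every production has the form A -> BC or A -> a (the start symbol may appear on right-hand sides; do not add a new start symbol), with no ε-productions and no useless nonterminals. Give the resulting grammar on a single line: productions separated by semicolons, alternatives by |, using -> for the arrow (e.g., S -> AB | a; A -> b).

S -> b | BE | BF | CC; A -> BD | CC; B -> b; C -> f; D -> BC; E -> AS; F -> BC

No ε-productions.
After unit-elimination: S -> b | ff | bAS | bbf; A -> ff | bbf.
TERM: introduce B -> b, C -> f and substitute in every rule of length ≥2.
BIN: A -> BBC becomes A -> BD, D -> BC; S -> BAS becomes S -> BE, E -> AS; S -> BBC becomes S -> BF, F -> BC.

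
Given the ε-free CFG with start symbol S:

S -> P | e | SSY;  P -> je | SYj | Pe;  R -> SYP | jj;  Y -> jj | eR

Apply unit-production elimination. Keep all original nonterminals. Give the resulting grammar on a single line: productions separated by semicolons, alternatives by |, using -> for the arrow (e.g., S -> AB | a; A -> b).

S -> e | Pe | je | SSY | SYj; P -> Pe | je | SYj; R -> jj | SYP; Y -> eR | jj

Unit productions: S->P.
Unit pairs (A ⇒* B via units): (S,P).
S: inherits non-unit rules of {P, S} → Pe | SSY | SYj | e | je.
P: inherits non-unit rules of {P} → Pe | SYj | je.
R: inherits non-unit rules of {R} → SYP | jj.
Y: inherits non-unit rules of {Y} → eR | jj.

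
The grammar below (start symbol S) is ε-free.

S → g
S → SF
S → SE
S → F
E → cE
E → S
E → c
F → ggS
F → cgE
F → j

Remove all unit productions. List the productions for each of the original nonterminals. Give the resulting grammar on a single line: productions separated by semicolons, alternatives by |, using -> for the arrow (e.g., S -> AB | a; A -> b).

S -> g | j | SE | SF | cgE | ggS; E -> c | g | j | SE | SF | cE | cgE | ggS; F -> j | cgE | ggS

Unit productions: E->S, S->F.
Unit pairs (A ⇒* B via units): (E,F), (E,S), (S,F).
S: inherits non-unit rules of {F, S} → SE | SF | cgE | g | ggS | j.
E: inherits non-unit rules of {E, F, S} → SE | SF | c | cE | cgE | g | ggS | j.
F: inherits non-unit rules of {F} → cgE | ggS | j.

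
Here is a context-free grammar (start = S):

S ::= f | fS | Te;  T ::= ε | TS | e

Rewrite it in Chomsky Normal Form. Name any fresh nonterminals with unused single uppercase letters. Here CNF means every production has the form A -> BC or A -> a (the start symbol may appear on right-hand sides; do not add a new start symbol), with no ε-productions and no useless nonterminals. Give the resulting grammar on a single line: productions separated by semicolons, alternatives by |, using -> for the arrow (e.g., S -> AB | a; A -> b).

Nullable: {T}; after ε-elimination: S -> e | f | Te | fS; T -> S | e | TS.
After unit-elimination: S -> e | f | Te | fS; T -> e | f | TS | Te | fS.
TERM: introduce A -> e, B -> f and substitute in every rule of length ≥2.

S -> e | f | BS | TA; A -> e; B -> f; T -> e | f | BS | TA | TS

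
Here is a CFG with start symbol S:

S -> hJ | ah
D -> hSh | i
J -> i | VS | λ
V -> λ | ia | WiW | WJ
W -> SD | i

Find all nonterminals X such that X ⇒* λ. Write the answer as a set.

Directly nullable (have an ε-rule): {J, V}.
Not nullable: D, S, W — each has a terminal in every rule's right-hand side or depends on a non-nullable symbol.

{J, V}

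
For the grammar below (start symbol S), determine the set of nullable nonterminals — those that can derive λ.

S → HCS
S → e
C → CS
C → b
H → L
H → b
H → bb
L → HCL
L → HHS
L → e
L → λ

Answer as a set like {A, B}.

Directly nullable (have an ε-rule): {L}.
H is nullable via H -> L (every symbol on the right is already known nullable).
Not nullable: C, S — each has a terminal in every rule's right-hand side or depends on a non-nullable symbol.

{H, L}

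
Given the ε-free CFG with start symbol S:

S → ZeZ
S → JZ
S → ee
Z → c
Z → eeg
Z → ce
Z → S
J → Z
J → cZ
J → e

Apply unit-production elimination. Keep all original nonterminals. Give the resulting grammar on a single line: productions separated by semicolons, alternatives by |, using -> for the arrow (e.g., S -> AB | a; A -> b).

Unit productions: J->Z, Z->S.
Unit pairs (A ⇒* B via units): (J,S), (J,Z), (Z,S).
S: inherits non-unit rules of {S} → JZ | ZeZ | ee.
J: inherits non-unit rules of {J, S, Z} → JZ | ZeZ | c | cZ | ce | e | ee | eeg.
Z: inherits non-unit rules of {S, Z} → JZ | ZeZ | c | ce | ee | eeg.

S -> JZ | ee | ZeZ; J -> c | e | JZ | cZ | ce | ee | ZeZ | eeg; Z -> c | JZ | ce | ee | ZeZ | eeg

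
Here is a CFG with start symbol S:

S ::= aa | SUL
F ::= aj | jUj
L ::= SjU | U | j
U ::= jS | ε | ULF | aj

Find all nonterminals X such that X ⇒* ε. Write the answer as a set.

{L, U}

Directly nullable (have an ε-rule): {U}.
L is nullable via L -> U (every symbol on the right is already known nullable).
Not nullable: F, S — each has a terminal in every rule's right-hand side or depends on a non-nullable symbol.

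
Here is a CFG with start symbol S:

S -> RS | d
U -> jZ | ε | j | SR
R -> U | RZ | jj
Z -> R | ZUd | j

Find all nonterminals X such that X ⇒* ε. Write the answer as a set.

{R, U, Z}

Directly nullable (have an ε-rule): {U}.
R is nullable via R -> U (every symbol on the right is already known nullable).
Z is nullable via Z -> R (every symbol on the right is already known nullable).
Not nullable: S — each has a terminal in every rule's right-hand side or depends on a non-nullable symbol.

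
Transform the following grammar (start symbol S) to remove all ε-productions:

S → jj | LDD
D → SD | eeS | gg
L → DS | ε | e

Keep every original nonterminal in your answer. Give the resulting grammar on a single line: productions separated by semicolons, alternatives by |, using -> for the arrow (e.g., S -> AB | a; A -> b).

Nullable set: {L}.
S -> LDD: L nullable, giving DD | LDD.
Drop L -> ε.
Unchanged (no nullable symbols): S -> jj; D -> SD; D -> eeS; D -> gg; L -> DS; L -> e.

S -> DD | jj | LDD; D -> SD | gg | eeS; L -> e | DS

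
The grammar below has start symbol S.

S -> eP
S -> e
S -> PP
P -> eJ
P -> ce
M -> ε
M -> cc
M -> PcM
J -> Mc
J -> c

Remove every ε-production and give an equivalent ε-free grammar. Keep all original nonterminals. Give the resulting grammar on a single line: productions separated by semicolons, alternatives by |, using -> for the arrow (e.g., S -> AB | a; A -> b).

Nullable set: {M}.
J -> Mc: M nullable, giving Mc | c.
Drop M -> ε.
M -> PcM: M nullable, giving Pc | PcM.
Unchanged (no nullable symbols): S -> PP; S -> e; S -> eP; J -> c; M -> cc; P -> ce; P -> eJ.

S -> e | PP | eP; J -> c | Mc; M -> Pc | cc | PcM; P -> ce | eJ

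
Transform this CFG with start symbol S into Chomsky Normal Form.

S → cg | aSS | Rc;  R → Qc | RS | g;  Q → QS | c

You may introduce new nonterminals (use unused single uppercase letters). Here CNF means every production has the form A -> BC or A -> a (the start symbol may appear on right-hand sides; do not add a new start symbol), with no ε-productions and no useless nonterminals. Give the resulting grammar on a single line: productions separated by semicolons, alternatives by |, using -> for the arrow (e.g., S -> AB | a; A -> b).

No ε-productions.
No unit productions to eliminate.
TERM: introduce B -> a, A -> c, C -> g and substitute in every rule of length ≥2.
BIN: S -> BSS becomes S -> BD, D -> SS.

S -> AC | BD | RA; A -> c; B -> a; C -> g; D -> SS; Q -> c | QS; R -> g | QA | RS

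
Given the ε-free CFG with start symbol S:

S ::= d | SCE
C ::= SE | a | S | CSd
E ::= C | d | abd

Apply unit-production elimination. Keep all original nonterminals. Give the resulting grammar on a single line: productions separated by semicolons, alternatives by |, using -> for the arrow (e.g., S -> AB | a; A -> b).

S -> d | SCE; C -> a | d | SE | CSd | SCE; E -> a | d | SE | CSd | SCE | abd

Unit productions: C->S, E->C.
Unit pairs (A ⇒* B via units): (C,S), (E,C), (E,S).
S: inherits non-unit rules of {S} → SCE | d.
C: inherits non-unit rules of {C, S} → CSd | SCE | SE | a | d.
E: inherits non-unit rules of {C, E, S} → CSd | SCE | SE | a | abd | d.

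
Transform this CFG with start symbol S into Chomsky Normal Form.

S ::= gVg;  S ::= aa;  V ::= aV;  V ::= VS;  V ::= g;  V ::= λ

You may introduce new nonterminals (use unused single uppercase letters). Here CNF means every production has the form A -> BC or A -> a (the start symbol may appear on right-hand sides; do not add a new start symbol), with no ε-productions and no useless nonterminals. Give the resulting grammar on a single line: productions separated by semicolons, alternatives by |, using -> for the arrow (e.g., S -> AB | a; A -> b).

S -> AA | BB | BC; A -> a; B -> g; C -> VB; D -> VB; V -> a | g | AA | AV | BB | BD | VS

Nullable: {V}; after ε-elimination: S -> aa | gg | gVg; V -> S | a | g | VS | aV.
After unit-elimination: S -> aa | gg | gVg; V -> a | g | VS | aV | aa | gg | gVg.
TERM: introduce A -> a, B -> g and substitute in every rule of length ≥2.
BIN: S -> BVB becomes S -> BC, C -> VB; V -> BVB becomes V -> BD, D -> VB.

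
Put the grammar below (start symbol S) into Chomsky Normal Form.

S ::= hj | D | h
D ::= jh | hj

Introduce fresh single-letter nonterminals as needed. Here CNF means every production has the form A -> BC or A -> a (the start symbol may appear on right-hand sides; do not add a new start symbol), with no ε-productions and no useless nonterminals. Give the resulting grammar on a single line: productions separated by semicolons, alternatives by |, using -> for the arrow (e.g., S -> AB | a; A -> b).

S -> h | AB | BA; A -> h; B -> j

No ε-productions.
After unit-elimination: S -> h | hj | jh; D -> hj | jh.
TERM: introduce A -> h, B -> j and substitute in every rule of length ≥2.
Drop unreachable/unproductive: D.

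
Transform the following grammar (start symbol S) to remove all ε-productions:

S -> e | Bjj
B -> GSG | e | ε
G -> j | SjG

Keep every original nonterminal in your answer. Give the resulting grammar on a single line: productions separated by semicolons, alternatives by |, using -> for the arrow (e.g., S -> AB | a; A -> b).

S -> e | jj | Bjj; B -> e | GSG; G -> j | SjG

Nullable set: {B}.
S -> Bjj: B nullable, giving Bjj | jj.
Drop B -> ε.
Unchanged (no nullable symbols): S -> e; B -> GSG; B -> e; G -> SjG; G -> j.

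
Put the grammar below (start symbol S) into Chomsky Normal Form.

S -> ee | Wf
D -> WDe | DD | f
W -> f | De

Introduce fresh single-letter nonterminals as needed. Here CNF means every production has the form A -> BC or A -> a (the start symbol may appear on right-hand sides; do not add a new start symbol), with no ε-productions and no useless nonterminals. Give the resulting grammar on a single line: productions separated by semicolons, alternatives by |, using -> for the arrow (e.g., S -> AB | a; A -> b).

No ε-productions.
No unit productions to eliminate.
TERM: introduce A -> e, B -> f and substitute in every rule of length ≥2.
BIN: D -> WDA becomes D -> WC, C -> DA.

S -> AA | WB; A -> e; B -> f; C -> DA; D -> f | DD | WC; W -> f | DA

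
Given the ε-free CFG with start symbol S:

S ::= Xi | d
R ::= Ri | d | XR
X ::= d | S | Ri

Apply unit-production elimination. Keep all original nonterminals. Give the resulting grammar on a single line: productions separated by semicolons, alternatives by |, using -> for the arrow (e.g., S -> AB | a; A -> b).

S -> d | Xi; R -> d | Ri | XR; X -> d | Ri | Xi

Unit productions: X->S.
Unit pairs (A ⇒* B via units): (X,S).
S: inherits non-unit rules of {S} → Xi | d.
R: inherits non-unit rules of {R} → Ri | XR | d.
X: inherits non-unit rules of {S, X} → Ri | Xi | d.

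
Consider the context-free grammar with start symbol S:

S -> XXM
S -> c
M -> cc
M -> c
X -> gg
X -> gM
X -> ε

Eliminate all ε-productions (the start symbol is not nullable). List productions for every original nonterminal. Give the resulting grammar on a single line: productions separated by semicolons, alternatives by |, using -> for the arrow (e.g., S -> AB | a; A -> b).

Nullable set: {X}.
S -> XXM: X, X nullable, giving M | XM | XXM.
Drop X -> ε.
Unchanged (no nullable symbols): S -> c; M -> c; M -> cc; X -> gM; X -> gg.

S -> M | c | XM | XXM; M -> c | cc; X -> gM | gg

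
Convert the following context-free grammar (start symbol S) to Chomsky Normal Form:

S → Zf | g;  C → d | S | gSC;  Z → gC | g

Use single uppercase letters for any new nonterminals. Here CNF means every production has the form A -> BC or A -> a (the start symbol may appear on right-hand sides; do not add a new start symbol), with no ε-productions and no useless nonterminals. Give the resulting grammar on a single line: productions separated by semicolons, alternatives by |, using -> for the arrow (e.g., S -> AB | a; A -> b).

No ε-productions.
After unit-elimination: S -> g | Zf; C -> d | g | Zf | gSC; Z -> g | gC.
TERM: introduce A -> f, B -> g and substitute in every rule of length ≥2.
BIN: C -> BSC becomes C -> BD, D -> SC.

S -> g | ZA; A -> f; B -> g; C -> d | g | BD | ZA; D -> SC; Z -> g | BC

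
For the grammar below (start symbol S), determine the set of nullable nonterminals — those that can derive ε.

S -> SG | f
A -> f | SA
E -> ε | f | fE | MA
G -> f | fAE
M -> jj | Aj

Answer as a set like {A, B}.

{E}

Directly nullable (have an ε-rule): {E}.
Not nullable: A, G, M, S — each has a terminal in every rule's right-hand side or depends on a non-nullable symbol.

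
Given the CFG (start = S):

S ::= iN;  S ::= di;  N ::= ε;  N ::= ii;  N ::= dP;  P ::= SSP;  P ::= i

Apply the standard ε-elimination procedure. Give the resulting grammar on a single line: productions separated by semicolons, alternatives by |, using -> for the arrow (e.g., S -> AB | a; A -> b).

Nullable set: {N}.
S -> iN: N nullable, giving i | iN.
Drop N -> ε.
Unchanged (no nullable symbols): S -> di; N -> dP; N -> ii; P -> SSP; P -> i.

S -> i | di | iN; N -> dP | ii; P -> i | SSP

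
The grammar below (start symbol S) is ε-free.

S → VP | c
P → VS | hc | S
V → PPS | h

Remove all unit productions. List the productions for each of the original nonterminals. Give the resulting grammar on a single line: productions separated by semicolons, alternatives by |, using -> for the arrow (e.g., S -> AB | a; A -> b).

Unit productions: P->S.
Unit pairs (A ⇒* B via units): (P,S).
S: inherits non-unit rules of {S} → VP | c.
P: inherits non-unit rules of {P, S} → VP | VS | c | hc.
V: inherits non-unit rules of {V} → PPS | h.

S -> c | VP; P -> c | VP | VS | hc; V -> h | PPS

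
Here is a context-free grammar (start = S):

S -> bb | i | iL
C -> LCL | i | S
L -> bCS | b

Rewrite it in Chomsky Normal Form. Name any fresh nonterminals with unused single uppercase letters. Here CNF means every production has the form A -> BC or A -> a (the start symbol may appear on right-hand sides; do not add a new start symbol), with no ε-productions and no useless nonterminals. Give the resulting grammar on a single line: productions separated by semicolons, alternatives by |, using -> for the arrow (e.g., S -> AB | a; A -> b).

S -> i | AA | BL; A -> b; B -> i; C -> i | AA | BL | LD; D -> CL; E -> CS; L -> b | AE

No ε-productions.
After unit-elimination: S -> i | bb | iL; C -> i | bb | iL | LCL; L -> b | bCS.
TERM: introduce A -> b, B -> i and substitute in every rule of length ≥2.
BIN: C -> LCL becomes C -> LD, D -> CL; L -> ACS becomes L -> AE, E -> CS.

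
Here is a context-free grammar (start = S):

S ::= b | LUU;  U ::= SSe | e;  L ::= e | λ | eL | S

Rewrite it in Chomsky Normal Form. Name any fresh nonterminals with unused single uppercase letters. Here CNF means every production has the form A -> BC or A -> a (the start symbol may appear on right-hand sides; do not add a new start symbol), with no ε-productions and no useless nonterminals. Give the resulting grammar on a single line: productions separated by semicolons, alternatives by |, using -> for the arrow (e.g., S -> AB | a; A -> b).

Nullable: {L}; after ε-elimination: S -> b | UU | LUU; L -> S | e | eL; U -> e | SSe.
After unit-elimination: S -> b | UU | LUU; L -> b | e | UU | eL | LUU; U -> e | SSe.
TERM: introduce A -> e and substitute in every rule of length ≥2.
BIN: L -> LUU becomes L -> LB, B -> UU; S -> LUU becomes S -> LC, C -> UU; U -> SSA becomes U -> SD, D -> SA.

S -> b | LC | UU; A -> e; B -> UU; C -> UU; D -> SA; L -> b | e | AL | LB | UU; U -> e | SD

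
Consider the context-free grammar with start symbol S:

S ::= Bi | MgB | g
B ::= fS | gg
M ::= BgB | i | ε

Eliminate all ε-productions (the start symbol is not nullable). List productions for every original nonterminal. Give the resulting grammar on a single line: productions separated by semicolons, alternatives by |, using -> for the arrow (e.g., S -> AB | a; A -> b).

Nullable set: {M}.
S -> MgB: M nullable, giving MgB | gB.
Drop M -> ε.
Unchanged (no nullable symbols): S -> Bi; S -> g; B -> fS; B -> gg; M -> BgB; M -> i.

S -> g | Bi | gB | MgB; B -> fS | gg; M -> i | BgB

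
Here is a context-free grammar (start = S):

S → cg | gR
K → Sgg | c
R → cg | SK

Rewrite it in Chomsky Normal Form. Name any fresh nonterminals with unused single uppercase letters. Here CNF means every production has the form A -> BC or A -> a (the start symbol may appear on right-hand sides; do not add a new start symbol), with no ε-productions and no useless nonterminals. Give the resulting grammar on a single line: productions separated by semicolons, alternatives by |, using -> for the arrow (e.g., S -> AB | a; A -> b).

S -> AR | BA; A -> g; B -> c; C -> AA; K -> c | SC; R -> BA | SK

No ε-productions.
No unit productions to eliminate.
TERM: introduce B -> c, A -> g and substitute in every rule of length ≥2.
BIN: K -> SAA becomes K -> SC, C -> AA.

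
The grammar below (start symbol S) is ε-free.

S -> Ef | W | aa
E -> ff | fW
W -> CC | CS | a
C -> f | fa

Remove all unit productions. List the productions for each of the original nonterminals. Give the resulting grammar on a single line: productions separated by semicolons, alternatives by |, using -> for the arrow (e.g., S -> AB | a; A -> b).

Unit productions: S->W.
Unit pairs (A ⇒* B via units): (S,W).
S: inherits non-unit rules of {S, W} → CC | CS | Ef | a | aa.
C: inherits non-unit rules of {C} → f | fa.
E: inherits non-unit rules of {E} → fW | ff.
W: inherits non-unit rules of {W} → CC | CS | a.

S -> a | CC | CS | Ef | aa; C -> f | fa; E -> fW | ff; W -> a | CC | CS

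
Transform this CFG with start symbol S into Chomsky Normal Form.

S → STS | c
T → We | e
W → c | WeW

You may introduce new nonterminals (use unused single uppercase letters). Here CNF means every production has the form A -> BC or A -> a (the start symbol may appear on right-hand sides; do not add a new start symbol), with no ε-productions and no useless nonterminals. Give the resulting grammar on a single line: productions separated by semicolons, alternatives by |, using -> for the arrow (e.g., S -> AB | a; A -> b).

S -> c | SB; A -> e; B -> TS; C -> AW; T -> e | WA; W -> c | WC

No ε-productions.
No unit productions to eliminate.
TERM: introduce A -> e and substitute in every rule of length ≥2.
BIN: S -> STS becomes S -> SB, B -> TS; W -> WAW becomes W -> WC, C -> AW.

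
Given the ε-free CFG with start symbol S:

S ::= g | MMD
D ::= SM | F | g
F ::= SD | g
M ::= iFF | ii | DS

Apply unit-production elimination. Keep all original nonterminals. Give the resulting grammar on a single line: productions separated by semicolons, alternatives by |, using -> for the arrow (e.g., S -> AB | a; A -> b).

S -> g | MMD; D -> g | SD | SM; F -> g | SD; M -> DS | ii | iFF

Unit productions: D->F.
Unit pairs (A ⇒* B via units): (D,F).
S: inherits non-unit rules of {S} → MMD | g.
D: inherits non-unit rules of {D, F} → SD | SM | g.
F: inherits non-unit rules of {F} → SD | g.
M: inherits non-unit rules of {M} → DS | iFF | ii.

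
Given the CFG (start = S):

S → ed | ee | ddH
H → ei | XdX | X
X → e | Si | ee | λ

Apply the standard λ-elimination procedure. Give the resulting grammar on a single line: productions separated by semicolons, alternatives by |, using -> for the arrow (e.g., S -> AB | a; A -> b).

Nullable set: {H, X}.
S -> ddH: H nullable, giving dd | ddH.
H -> X: X nullable, giving X.
H -> XdX: X, X nullable, giving Xd | XdX | d | dX.
Drop X -> λ.
Unchanged (no nullable symbols): S -> ed; S -> ee; H -> ei; X -> Si; X -> e; X -> ee.

S -> dd | ed | ee | ddH; H -> X | d | Xd | dX | ei | XdX; X -> e | Si | ee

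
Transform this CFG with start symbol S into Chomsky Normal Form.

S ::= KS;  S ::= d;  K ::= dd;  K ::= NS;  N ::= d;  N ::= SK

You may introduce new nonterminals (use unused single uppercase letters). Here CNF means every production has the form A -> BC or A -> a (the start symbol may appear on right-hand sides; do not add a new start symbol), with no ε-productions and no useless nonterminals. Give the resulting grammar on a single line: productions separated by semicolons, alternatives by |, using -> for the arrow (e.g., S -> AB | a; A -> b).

No ε-productions.
No unit productions to eliminate.
TERM: introduce A -> d and substitute in every rule of length ≥2.

S -> d | KS; A -> d; K -> AA | NS; N -> d | SK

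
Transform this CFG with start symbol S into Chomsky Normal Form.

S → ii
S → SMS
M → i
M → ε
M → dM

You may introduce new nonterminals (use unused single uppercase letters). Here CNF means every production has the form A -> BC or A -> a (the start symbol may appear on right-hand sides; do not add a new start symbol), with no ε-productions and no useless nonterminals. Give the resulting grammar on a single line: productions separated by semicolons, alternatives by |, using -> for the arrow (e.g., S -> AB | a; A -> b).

Nullable: {M}; after ε-elimination: S -> SS | ii | SMS; M -> d | i | dM.
No unit productions to eliminate.
TERM: introduce A -> d, B -> i and substitute in every rule of length ≥2.
BIN: S -> SMS becomes S -> SC, C -> MS.

S -> BB | SC | SS; A -> d; B -> i; C -> MS; M -> d | i | AM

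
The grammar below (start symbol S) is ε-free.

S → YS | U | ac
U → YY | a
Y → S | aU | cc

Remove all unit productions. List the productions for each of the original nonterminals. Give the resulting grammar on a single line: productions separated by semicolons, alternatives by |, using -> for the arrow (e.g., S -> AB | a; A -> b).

S -> a | YS | YY | ac; U -> a | YY; Y -> a | YS | YY | aU | ac | cc

Unit productions: S->U, Y->S.
Unit pairs (A ⇒* B via units): (S,U), (Y,S), (Y,U).
S: inherits non-unit rules of {S, U} → YS | YY | a | ac.
U: inherits non-unit rules of {U} → YY | a.
Y: inherits non-unit rules of {S, U, Y} → YS | YY | a | aU | ac | cc.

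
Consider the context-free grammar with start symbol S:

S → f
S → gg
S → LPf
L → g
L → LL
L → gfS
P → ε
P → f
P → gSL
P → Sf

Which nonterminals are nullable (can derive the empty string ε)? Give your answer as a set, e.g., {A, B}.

{P}

Directly nullable (have an ε-rule): {P}.
Not nullable: L, S — each has a terminal in every rule's right-hand side or depends on a non-nullable symbol.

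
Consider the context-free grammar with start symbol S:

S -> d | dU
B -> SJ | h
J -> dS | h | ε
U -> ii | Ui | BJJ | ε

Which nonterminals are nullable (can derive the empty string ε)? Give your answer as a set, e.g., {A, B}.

{J, U}

Directly nullable (have an ε-rule): {J, U}.
Not nullable: B, S — each has a terminal in every rule's right-hand side or depends on a non-nullable symbol.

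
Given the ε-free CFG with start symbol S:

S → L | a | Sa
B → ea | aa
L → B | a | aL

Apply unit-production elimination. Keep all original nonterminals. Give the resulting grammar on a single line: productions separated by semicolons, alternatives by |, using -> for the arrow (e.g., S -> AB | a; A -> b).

S -> a | Sa | aL | aa | ea; B -> aa | ea; L -> a | aL | aa | ea

Unit productions: L->B, S->L.
Unit pairs (A ⇒* B via units): (L,B), (S,B), (S,L).
S: inherits non-unit rules of {B, L, S} → Sa | a | aL | aa | ea.
B: inherits non-unit rules of {B} → aa | ea.
L: inherits non-unit rules of {B, L} → a | aL | aa | ea.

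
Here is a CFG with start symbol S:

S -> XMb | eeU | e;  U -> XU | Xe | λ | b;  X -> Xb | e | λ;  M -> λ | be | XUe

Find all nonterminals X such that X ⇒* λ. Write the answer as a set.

{M, U, X}

Directly nullable (have an ε-rule): {M, U, X}.
Not nullable: S — each has a terminal in every rule's right-hand side or depends on a non-nullable symbol.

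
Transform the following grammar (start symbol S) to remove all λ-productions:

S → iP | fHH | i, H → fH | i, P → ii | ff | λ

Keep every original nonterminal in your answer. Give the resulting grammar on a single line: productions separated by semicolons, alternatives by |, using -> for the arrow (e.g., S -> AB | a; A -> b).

Nullable set: {P}.
S -> iP: P nullable, giving i | iP.
Drop P -> λ.
Unchanged (no nullable symbols): S -> fHH; S -> i; H -> fH; H -> i; P -> ff; P -> ii.

S -> i | iP | fHH; H -> i | fH; P -> ff | ii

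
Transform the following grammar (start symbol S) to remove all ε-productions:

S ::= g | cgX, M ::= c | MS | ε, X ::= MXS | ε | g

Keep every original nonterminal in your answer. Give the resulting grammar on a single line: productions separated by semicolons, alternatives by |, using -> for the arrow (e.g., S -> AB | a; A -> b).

Nullable set: {M, X}.
S -> cgX: X nullable, giving cg | cgX.
Drop M -> ε.
M -> MS: M nullable, giving MS | S.
Drop X -> ε.
X -> MXS: M, X nullable, giving MS | MXS | S | XS.
Unchanged (no nullable symbols): S -> g; M -> c; X -> g.

S -> g | cg | cgX; M -> S | c | MS; X -> S | g | MS | XS | MXS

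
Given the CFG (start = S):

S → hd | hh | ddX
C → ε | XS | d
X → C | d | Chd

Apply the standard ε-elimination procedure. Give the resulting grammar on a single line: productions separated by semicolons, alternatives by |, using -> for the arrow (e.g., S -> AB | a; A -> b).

S -> dd | hd | hh | ddX; C -> S | d | XS; X -> C | d | hd | Chd

Nullable set: {C, X}.
S -> ddX: X nullable, giving dd | ddX.
Drop C -> ε.
C -> XS: X nullable, giving S | XS.
X -> C: C nullable, giving C.
X -> Chd: C nullable, giving Chd | hd.
Unchanged (no nullable symbols): S -> hd; S -> hh; C -> d; X -> d.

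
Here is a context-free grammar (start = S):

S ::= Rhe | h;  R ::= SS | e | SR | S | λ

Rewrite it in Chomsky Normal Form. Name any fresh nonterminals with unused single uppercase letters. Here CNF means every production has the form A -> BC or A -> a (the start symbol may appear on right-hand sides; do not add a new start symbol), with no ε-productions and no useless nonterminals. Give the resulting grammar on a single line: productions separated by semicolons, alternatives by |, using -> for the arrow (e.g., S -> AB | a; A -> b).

S -> h | AB | RD; A -> h; B -> e; C -> AB; D -> AB; R -> e | h | AB | RC | SR | SS

Nullable: {R}; after ε-elimination: S -> h | he | Rhe; R -> S | e | SR | SS.
After unit-elimination: S -> h | he | Rhe; R -> e | h | SR | SS | he | Rhe.
TERM: introduce B -> e, A -> h and substitute in every rule of length ≥2.
BIN: R -> RAB becomes R -> RC, C -> AB; S -> RAB becomes S -> RD, D -> AB.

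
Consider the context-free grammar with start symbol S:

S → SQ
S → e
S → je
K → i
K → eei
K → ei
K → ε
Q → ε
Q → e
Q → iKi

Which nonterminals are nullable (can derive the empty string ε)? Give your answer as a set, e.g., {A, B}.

Directly nullable (have an ε-rule): {K, Q}.
Not nullable: S — each has a terminal in every rule's right-hand side or depends on a non-nullable symbol.

{K, Q}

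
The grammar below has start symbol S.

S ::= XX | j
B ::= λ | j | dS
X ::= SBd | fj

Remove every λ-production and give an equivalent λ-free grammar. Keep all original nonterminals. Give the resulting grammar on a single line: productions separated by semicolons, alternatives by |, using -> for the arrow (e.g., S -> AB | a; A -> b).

S -> j | XX; B -> j | dS; X -> Sd | fj | SBd

Nullable set: {B}.
Drop B -> λ.
X -> SBd: B nullable, giving SBd | Sd.
Unchanged (no nullable symbols): S -> XX; S -> j; B -> dS; B -> j; X -> fj.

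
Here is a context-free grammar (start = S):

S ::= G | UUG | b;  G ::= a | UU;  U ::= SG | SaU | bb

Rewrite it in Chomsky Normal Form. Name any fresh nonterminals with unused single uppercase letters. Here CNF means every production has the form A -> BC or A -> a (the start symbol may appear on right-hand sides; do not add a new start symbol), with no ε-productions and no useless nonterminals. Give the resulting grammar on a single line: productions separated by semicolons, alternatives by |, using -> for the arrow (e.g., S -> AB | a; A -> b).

S -> a | b | UC | UU; A -> a; B -> b; C -> UG; D -> AU; G -> a | UU; U -> BB | SD | SG

No ε-productions.
After unit-elimination: S -> a | b | UU | UUG; G -> a | UU; U -> SG | bb | SaU.
TERM: introduce A -> a, B -> b and substitute in every rule of length ≥2.
BIN: S -> UUG becomes S -> UC, C -> UG; U -> SAU becomes U -> SD, D -> AU.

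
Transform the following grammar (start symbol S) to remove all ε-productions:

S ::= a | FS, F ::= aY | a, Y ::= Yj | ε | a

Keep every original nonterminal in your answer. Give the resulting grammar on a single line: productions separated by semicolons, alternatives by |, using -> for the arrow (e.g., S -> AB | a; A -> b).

S -> a | FS; F -> a | aY; Y -> a | j | Yj

Nullable set: {Y}.
F -> aY: Y nullable, giving a | aY.
Drop Y -> ε.
Y -> Yj: Y nullable, giving Yj | j.
Unchanged (no nullable symbols): S -> FS; S -> a; F -> a; Y -> a.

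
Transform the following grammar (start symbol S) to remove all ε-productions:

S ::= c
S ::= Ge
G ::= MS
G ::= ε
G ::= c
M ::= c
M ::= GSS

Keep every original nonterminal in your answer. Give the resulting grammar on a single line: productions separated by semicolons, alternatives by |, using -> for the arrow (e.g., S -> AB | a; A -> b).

Nullable set: {G}.
S -> Ge: G nullable, giving Ge | e.
Drop G -> ε.
M -> GSS: G nullable, giving GSS | SS.
Unchanged (no nullable symbols): S -> c; G -> MS; G -> c; M -> c.

S -> c | e | Ge; G -> c | MS; M -> c | SS | GSS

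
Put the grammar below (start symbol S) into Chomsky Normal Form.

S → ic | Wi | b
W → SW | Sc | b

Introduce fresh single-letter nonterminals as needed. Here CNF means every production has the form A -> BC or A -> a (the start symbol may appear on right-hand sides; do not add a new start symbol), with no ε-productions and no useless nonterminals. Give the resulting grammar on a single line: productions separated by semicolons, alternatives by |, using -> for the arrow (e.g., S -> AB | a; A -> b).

S -> b | AB | WA; A -> i; B -> c; W -> b | SB | SW

No ε-productions.
No unit productions to eliminate.
TERM: introduce B -> c, A -> i and substitute in every rule of length ≥2.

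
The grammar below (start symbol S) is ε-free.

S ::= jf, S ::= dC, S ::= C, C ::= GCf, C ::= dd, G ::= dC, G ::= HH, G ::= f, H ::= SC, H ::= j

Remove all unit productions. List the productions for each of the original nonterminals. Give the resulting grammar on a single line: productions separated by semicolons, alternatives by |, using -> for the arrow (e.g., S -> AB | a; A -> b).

S -> dC | dd | jf | GCf; C -> dd | GCf; G -> f | HH | dC; H -> j | SC

Unit productions: S->C.
Unit pairs (A ⇒* B via units): (S,C).
S: inherits non-unit rules of {C, S} → GCf | dC | dd | jf.
C: inherits non-unit rules of {C} → GCf | dd.
G: inherits non-unit rules of {G} → HH | dC | f.
H: inherits non-unit rules of {H} → SC | j.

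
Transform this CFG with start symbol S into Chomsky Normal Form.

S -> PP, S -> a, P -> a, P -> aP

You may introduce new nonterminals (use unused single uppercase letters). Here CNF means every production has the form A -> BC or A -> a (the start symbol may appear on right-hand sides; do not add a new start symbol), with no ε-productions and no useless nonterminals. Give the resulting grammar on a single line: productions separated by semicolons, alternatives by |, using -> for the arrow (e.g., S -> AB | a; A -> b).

S -> a | PP; A -> a; P -> a | AP

No ε-productions.
No unit productions to eliminate.
TERM: introduce A -> a and substitute in every rule of length ≥2.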